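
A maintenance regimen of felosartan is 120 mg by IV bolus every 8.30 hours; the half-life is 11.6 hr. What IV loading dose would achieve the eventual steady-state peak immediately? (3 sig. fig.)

307 mg

k = ln 2 / 11.6 = 0.05975 hr⁻¹
Accumulation ratio R = 1 / (1 − e^(−kτ)) = 1 / (1 − e^(−0.05975×8.30)) = 1 / (1 − 0.6090) = 2.557
Loading dose = maintenance dose × R = 120 × 2.557 ≈ 307 mg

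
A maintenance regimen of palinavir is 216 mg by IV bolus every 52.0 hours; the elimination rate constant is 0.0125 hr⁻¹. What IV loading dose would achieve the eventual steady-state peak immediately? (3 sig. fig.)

452 mg

Accumulation ratio R = 1 / (1 − e^(−kτ)) = 1 / (1 − e^(−0.01250×52.0)) = 1 / (1 − 0.5220) = 2.092
Loading dose = maintenance dose × R = 216 × 2.092 ≈ 452 mg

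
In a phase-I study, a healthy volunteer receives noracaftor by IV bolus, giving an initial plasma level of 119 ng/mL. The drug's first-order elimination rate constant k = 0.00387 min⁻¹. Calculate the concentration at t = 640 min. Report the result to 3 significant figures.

10.0 ng/mL

C(t) = C₀ e^(−kt) = 119 × e^(−0.003870 × 640) = 119 × e^(−2.477) = 119 × 0.08401 ≈ 10.0 ng/mL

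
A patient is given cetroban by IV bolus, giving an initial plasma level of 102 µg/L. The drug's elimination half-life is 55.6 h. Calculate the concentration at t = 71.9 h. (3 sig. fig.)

41.6 µg/L

k = ln 2 / 55.6 = 0.01247 h⁻¹
C(t) = C₀ e^(−kt) = 102 × e^(−0.01247 × 71.9) = 102 × e^(−0.8964) = 102 × 0.4081 ≈ 41.6 µg/L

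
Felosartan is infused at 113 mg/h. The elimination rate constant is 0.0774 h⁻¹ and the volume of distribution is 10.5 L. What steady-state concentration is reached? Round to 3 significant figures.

CL = k · V = 0.0774 × 10.5 = 0.8127 L/h
Css = rate / CL = 113 / 0.8127 ≈ 139 µg/mL

139 µg/mL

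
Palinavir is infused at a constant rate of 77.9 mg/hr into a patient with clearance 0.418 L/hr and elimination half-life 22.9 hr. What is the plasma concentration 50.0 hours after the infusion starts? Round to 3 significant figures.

Css = rate / CL = 77.9 / 0.418 = 186.4 mg/L
k = ln 2 / 22.9 = 0.03027 hr⁻¹
C(t) = Css (1 − e^(−kt)) = 186.4 × (1 − e^(−1.513)) = 186.4 × 0.7798 ≈ 145 mg/L

145 mg/L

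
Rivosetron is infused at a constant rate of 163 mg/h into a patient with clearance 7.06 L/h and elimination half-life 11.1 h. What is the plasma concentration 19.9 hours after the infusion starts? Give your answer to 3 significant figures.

Css = rate / CL = 163 / 7.06 = 23.09 µg/mL
k = ln 2 / 11.1 = 0.06245 h⁻¹
C(t) = Css (1 − e^(−kt)) = 23.09 × (1 − e^(−1.243)) = 23.09 × 0.7114 ≈ 16.4 µg/mL

16.4 µg/mL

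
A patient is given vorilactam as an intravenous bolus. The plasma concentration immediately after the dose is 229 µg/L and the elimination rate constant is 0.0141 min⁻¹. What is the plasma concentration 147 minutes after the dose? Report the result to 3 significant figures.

C(t) = C₀ e^(−kt) = 229 × e^(−0.01410 × 147) = 229 × e^(−2.073) = 229 × 0.1258 ≈ 28.8 µg/L

28.8 µg/L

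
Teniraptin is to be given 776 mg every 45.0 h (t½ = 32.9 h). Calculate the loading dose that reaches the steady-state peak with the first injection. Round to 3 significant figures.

k = ln 2 / 32.9 = 0.02107 h⁻¹
Accumulation ratio R = 1 / (1 − e^(−kτ)) = 1 / (1 − e^(−0.02107×45.0)) = 1 / (1 − 0.3875) = 1.633
Loading dose = maintenance dose × R = 776 × 1.633 ≈ 1270 mg

1270 mg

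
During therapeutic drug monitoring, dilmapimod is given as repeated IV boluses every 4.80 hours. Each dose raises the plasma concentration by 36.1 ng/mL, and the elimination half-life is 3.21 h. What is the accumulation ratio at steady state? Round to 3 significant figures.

1.55

k = ln 2 / 3.21 = 0.2159 h⁻¹
Fraction remaining after one interval: e^(−kτ) = e^(−0.2159 × 4.80) = 0.3547
R = 1 / (1 − 0.3547) = 1 / 0.6453 ≈ 1.55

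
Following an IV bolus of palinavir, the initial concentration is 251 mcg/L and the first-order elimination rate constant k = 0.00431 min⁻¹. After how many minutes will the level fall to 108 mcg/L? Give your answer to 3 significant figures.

196 minutes

C(t) = C₀ e^(−kt)  ⇒  t = ln(C₀/C) / k
t = ln(251/108) / 0.004310 = 0.8433 / 0.004310 ≈ 196 minutes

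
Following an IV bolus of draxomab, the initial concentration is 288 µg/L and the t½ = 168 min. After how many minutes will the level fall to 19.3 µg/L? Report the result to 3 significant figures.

655 minutes

k = ln 2 / 168 = 0.004126 min⁻¹
C(t) = C₀ e^(−kt)  ⇒  t = ln(C₀/C) / k
t = ln(288/19.3) / 0.004126 = 2.703 / 0.004126 ≈ 655 minutes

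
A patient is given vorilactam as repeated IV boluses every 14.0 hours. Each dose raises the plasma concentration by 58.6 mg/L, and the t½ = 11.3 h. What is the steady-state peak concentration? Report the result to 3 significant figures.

k = ln 2 / 11.3 = 0.06134 h⁻¹
Fraction remaining after one interval: e^(−kτ) = e^(−0.06134 × 14.0) = 0.4237
R = 1 / (1 − 0.4237) = 1.735
Css,max = 58.6 × 1.735 ≈ 102 mg/L

102 mg/L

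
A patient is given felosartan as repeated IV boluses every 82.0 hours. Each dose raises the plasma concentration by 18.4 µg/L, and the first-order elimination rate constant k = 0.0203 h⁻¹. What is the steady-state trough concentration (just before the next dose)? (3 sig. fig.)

4.30 µg/L

Fraction remaining after one interval: e^(−kτ) = e^(−0.02030 × 82.0) = 0.1893
R = 1 / (1 − 0.1893) = 1.233
Css,max = 18.4 × 1.233 = 22.70 µg/L
Css,min = Css,max × e^(−kτ) = 22.70 × 0.1893 ≈ 4.30 µg/L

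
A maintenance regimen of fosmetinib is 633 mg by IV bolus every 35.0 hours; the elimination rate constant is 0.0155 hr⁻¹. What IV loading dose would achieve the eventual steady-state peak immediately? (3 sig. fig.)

1510 mg

Accumulation ratio R = 1 / (1 − e^(−kτ)) = 1 / (1 − e^(−0.01550×35.0)) = 1 / (1 − 0.5813) = 2.388
Loading dose = maintenance dose × R = 633 × 2.388 ≈ 1510 mg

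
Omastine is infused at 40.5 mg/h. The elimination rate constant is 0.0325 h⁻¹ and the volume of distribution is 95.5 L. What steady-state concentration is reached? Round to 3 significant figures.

13.0 mg/L

CL = k · V = 0.0325 × 95.5 = 3.104 L/h
Css = rate / CL = 40.5 / 3.104 ≈ 13.0 mg/L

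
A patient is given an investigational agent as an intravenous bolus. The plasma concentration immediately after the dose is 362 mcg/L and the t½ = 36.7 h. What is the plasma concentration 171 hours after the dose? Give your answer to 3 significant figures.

14.3 mcg/L

k = ln 2 / 36.7 = 0.01889 h⁻¹
C(t) = C₀ e^(−kt) = 362 × e^(−0.01889 × 171) = 362 × e^(−3.230) = 362 × 0.03957 ≈ 14.3 mcg/L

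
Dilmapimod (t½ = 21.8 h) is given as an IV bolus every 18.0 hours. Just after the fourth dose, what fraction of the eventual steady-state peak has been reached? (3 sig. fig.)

k = ln 2 / 21.8 = 0.03180 h⁻¹
f_n = 1 − e^(−nkτ) = 1 − e^(−4 × 0.03180 × 18.0) = 1 − e^(−2.289) = 1 − 0.1013 ≈ 0.899

0.899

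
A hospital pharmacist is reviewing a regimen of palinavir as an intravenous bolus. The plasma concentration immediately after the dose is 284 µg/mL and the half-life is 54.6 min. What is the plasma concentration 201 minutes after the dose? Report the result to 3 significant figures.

22.1 µg/mL

k = ln 2 / 54.6 = 0.01270 min⁻¹
C(t) = C₀ e^(−kt) = 284 × e^(−0.01270 × 201) = 284 × e^(−2.552) = 284 × 0.07795 ≈ 22.1 µg/mL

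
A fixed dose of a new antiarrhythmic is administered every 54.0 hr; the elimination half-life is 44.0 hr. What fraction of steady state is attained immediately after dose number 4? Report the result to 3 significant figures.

0.967

k = ln 2 / 44.0 = 0.01575 hr⁻¹
f_n = 1 − e^(−nkτ) = 1 − e^(−4 × 0.01575 × 54.0) = 1 − e^(−3.403) = 1 − 0.03328 ≈ 0.967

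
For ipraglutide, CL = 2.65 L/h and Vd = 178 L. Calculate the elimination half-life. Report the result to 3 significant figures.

k = CL / V = 2.65 / 178 = 0.01489 h⁻¹
t½ = ln 2 / k = ln 2 / 0.01489 ≈ 46.6 hours

46.6 hours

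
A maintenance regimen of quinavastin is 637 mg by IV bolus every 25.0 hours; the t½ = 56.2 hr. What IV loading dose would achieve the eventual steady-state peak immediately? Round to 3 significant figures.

2400 mg

k = ln 2 / 56.2 = 0.01233 hr⁻¹
Accumulation ratio R = 1 / (1 − e^(−kτ)) = 1 / (1 − e^(−0.01233×25.0)) = 1 / (1 − 0.7347) = 3.769
Loading dose = maintenance dose × R = 637 × 3.769 ≈ 2400 mg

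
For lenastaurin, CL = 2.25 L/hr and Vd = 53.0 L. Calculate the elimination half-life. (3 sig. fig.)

16.3 hours

k = CL / V = 2.25 / 53.0 = 0.04245 hr⁻¹
t½ = ln 2 / k = ln 2 / 0.04245 ≈ 16.3 hours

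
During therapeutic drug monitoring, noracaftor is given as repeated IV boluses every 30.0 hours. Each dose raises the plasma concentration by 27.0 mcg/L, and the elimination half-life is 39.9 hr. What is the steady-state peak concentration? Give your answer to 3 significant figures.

66.5 mcg/L

k = ln 2 / 39.9 = 0.01737 hr⁻¹
Fraction remaining after one interval: e^(−kτ) = e^(−0.01737 × 30.0) = 0.5938
R = 1 / (1 − 0.5938) = 2.462
Css,max = 27.0 × 2.462 ≈ 66.5 mcg/L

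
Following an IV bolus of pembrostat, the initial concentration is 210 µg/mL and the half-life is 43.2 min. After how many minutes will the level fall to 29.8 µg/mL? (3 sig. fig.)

122 minutes

k = ln 2 / 43.2 = 0.01605 min⁻¹
C(t) = C₀ e^(−kt)  ⇒  t = ln(C₀/C) / k
t = ln(210/29.8) / 0.01605 = 1.953 / 0.01605 ≈ 122 minutes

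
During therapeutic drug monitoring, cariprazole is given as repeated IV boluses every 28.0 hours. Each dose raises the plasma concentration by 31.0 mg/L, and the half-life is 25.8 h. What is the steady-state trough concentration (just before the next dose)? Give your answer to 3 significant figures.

k = ln 2 / 25.8 = 0.02687 h⁻¹
Fraction remaining after one interval: e^(−kτ) = e^(−0.02687 × 28.0) = 0.4713
R = 1 / (1 − 0.4713) = 1.891
Css,max = 31.0 × 1.891 = 58.63 mg/L
Css,min = Css,max × e^(−kτ) = 58.63 × 0.4713 ≈ 27.6 mg/L

27.6 mg/L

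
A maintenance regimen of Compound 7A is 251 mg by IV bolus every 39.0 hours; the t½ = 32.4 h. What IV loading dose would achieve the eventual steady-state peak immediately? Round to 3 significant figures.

444 mg

k = ln 2 / 32.4 = 0.02139 h⁻¹
Accumulation ratio R = 1 / (1 − e^(−kτ)) = 1 / (1 − e^(−0.02139×39.0)) = 1 / (1 − 0.4342) = 1.767
Loading dose = maintenance dose × R = 251 × 1.767 ≈ 444 mg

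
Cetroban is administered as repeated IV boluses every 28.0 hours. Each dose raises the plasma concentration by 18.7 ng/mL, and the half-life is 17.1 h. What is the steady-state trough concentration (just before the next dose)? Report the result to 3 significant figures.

8.86 ng/mL

k = ln 2 / 17.1 = 0.04053 h⁻¹
Fraction remaining after one interval: e^(−kτ) = e^(−0.04053 × 28.0) = 0.3214
R = 1 / (1 − 0.3214) = 1.474
Css,max = 18.7 × 1.474 = 27.56 ng/mL
Css,min = Css,max × e^(−kτ) = 27.56 × 0.3214 ≈ 8.86 ng/mL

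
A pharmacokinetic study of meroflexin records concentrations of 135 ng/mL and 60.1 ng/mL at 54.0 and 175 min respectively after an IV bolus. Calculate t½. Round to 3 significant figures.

104 minutes

k = ln(C₁/C₂) / (t₂ − t₁) = ln(135/60.1) / (175 − 54.0)
  = 0.8093 / 121.0 = 0.006688 min⁻¹
t½ = ln 2 / k = ln 2 / 0.006688 ≈ 104 minutes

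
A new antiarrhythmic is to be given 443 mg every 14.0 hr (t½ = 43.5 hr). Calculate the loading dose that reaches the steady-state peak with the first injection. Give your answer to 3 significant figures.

2220 mg

k = ln 2 / 43.5 = 0.01593 hr⁻¹
Accumulation ratio R = 1 / (1 − e^(−kτ)) = 1 / (1 − e^(−0.01593×14.0)) = 1 / (1 − 0.8000) = 5.001
Loading dose = maintenance dose × R = 443 × 5.001 ≈ 2220 mg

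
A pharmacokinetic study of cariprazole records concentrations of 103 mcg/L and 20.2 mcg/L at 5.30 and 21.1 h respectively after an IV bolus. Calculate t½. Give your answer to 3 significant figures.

k = ln(C₁/C₂) / (t₂ − t₁) = ln(103/20.2) / (21.1 − 5.30)
  = 1.629 / 15.80 = 0.1031 h⁻¹
t½ = ln 2 / k = ln 2 / 0.1031 ≈ 6.72 hours

6.72 hours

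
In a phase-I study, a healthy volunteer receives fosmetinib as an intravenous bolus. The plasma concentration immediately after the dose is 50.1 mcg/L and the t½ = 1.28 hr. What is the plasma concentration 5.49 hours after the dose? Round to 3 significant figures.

2.56 mcg/L

k = ln 2 / 1.28 = 0.5415 hr⁻¹
5.49 hr is 4.289 half-lives, so C = 50.1 × (1/2)^4.289 = 50.1 × 0.05115 ≈ 2.56 mcg/L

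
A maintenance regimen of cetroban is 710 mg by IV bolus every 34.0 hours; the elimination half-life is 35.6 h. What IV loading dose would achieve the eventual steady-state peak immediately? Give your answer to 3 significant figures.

k = ln 2 / 35.6 = 0.01947 h⁻¹
Accumulation ratio R = 1 / (1 − e^(−kτ)) = 1 / (1 − e^(−0.01947×34.0)) = 1 / (1 − 0.5158) = 2.065
Loading dose = maintenance dose × R = 710 × 2.065 ≈ 1470 mg

1470 mg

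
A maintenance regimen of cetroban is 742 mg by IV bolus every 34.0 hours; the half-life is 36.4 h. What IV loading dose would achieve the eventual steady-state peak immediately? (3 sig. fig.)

1560 mg

k = ln 2 / 36.4 = 0.01904 h⁻¹
Accumulation ratio R = 1 / (1 − e^(−kτ)) = 1 / (1 − e^(−0.01904×34.0)) = 1 / (1 − 0.5234) = 2.098
Loading dose = maintenance dose × R = 742 × 2.098 ≈ 1560 mg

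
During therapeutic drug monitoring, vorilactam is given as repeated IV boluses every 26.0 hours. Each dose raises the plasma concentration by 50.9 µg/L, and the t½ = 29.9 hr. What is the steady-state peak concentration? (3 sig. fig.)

112 µg/L

k = ln 2 / 29.9 = 0.02318 hr⁻¹
Fraction remaining after one interval: e^(−kτ) = e^(−0.02318 × 26.0) = 0.5473
R = 1 / (1 − 0.5473) = 2.209
Css,max = 50.9 × 2.209 ≈ 112 µg/L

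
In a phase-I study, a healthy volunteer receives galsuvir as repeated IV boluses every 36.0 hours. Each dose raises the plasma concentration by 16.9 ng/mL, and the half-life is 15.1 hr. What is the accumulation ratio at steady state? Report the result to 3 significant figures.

k = ln 2 / 15.1 = 0.04590 hr⁻¹
Fraction remaining after one interval: e^(−kτ) = e^(−0.04590 × 36.0) = 0.1916
R = 1 / (1 − 0.1916) = 1 / 0.8084 ≈ 1.24

1.24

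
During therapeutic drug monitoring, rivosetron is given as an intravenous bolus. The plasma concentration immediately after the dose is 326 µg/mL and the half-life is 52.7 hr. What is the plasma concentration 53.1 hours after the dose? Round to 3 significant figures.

162 µg/mL

k = ln 2 / 52.7 = 0.01315 hr⁻¹
53.1 hr is 1.008 half-lives, so C = 326 × (1/2)^1.008 = 326 × 0.4974 ≈ 162 µg/mL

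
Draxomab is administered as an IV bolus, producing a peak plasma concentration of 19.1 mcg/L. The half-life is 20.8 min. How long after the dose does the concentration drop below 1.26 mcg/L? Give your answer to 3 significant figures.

81.6 minutes

k = ln 2 / 20.8 = 0.03332 min⁻¹
C(t) = C₀ e^(−kt)  ⇒  t = ln(C₀/C) / k
t = ln(19.1/1.26) / 0.03332 = 2.719 / 0.03332 ≈ 81.6 minutes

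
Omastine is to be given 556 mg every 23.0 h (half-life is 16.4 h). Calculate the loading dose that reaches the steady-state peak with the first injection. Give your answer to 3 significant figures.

k = ln 2 / 16.4 = 0.04227 h⁻¹
Accumulation ratio R = 1 / (1 − e^(−kτ)) = 1 / (1 − e^(−0.04227×23.0)) = 1 / (1 − 0.3783) = 1.608
Loading dose = maintenance dose × R = 556 × 1.608 ≈ 894 mg

894 mg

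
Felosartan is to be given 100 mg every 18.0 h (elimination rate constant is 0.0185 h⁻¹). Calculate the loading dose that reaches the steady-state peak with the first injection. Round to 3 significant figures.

353 mg

Accumulation ratio R = 1 / (1 − e^(−kτ)) = 1 / (1 − e^(−0.01850×18.0)) = 1 / (1 − 0.7168) = 3.531
Loading dose = maintenance dose × R = 100 × 3.531 ≈ 353 mg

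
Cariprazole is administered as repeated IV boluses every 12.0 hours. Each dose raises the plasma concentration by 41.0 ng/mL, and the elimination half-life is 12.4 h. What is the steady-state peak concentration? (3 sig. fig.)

k = ln 2 / 12.4 = 0.05590 h⁻¹
Fraction remaining after one interval: e^(−kτ) = e^(−0.05590 × 12.0) = 0.5113
R = 1 / (1 − 0.5113) = 2.046
Css,max = 41.0 × 2.046 ≈ 83.9 ng/mL

83.9 ng/mL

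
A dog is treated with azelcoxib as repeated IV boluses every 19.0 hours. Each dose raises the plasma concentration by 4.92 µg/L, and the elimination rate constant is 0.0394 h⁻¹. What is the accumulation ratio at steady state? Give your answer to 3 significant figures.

Fraction remaining after one interval: e^(−kτ) = e^(−0.03940 × 19.0) = 0.4730
R = 1 / (1 − 0.4730) = 1 / 0.5270 ≈ 1.90

1.90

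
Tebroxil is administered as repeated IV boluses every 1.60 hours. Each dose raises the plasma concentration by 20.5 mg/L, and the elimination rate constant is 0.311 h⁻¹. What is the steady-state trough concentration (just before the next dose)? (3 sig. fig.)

31.8 mg/L

Fraction remaining after one interval: e^(−kτ) = e^(−0.3110 × 1.60) = 0.6080
R = 1 / (1 − 0.6080) = 2.551
Css,max = 20.5 × 2.551 = 52.29 mg/L
Css,min = Css,max × e^(−kτ) = 52.29 × 0.6080 ≈ 31.8 mg/L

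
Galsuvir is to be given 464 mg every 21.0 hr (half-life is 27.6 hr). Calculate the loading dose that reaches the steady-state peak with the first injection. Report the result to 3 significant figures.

1130 mg

k = ln 2 / 27.6 = 0.02511 hr⁻¹
Accumulation ratio R = 1 / (1 − e^(−kτ)) = 1 / (1 − e^(−0.02511×21.0)) = 1 / (1 − 0.5901) = 2.440
Loading dose = maintenance dose × R = 464 × 2.440 ≈ 1130 mg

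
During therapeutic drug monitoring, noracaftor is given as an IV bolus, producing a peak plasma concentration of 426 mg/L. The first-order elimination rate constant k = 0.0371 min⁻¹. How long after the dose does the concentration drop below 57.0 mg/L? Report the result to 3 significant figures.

54.2 minutes

C(t) = C₀ e^(−kt)  ⇒  t = ln(C₀/C) / k
t = ln(426/57.0) / 0.03710 = 2.011 / 0.03710 ≈ 54.2 minutes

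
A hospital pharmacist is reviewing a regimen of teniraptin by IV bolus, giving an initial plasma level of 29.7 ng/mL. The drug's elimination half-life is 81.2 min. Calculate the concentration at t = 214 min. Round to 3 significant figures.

k = ln 2 / 81.2 = 0.008536 min⁻¹
214 min is 2.635 half-lives, so C = 29.7 × (1/2)^2.635 = 29.7 × 0.1609 ≈ 4.78 ng/mL

4.78 ng/mL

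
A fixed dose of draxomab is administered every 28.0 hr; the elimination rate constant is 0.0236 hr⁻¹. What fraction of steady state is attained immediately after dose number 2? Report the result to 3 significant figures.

0.733

f_n = 1 − e^(−nkτ) = 1 − e^(−2 × 0.02360 × 28.0) = 1 − e^(−1.322) = 1 − 0.2667 ≈ 0.733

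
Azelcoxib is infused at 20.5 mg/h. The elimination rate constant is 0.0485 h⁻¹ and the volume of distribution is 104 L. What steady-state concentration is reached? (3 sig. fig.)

4.06 mg/L

CL = k · V = 0.0485 × 104 = 5.044 L/h
Css = rate / CL = 20.5 / 5.044 ≈ 4.06 mg/L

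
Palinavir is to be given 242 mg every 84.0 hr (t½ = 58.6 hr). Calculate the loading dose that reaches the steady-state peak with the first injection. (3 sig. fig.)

k = ln 2 / 58.6 = 0.01183 hr⁻¹
Accumulation ratio R = 1 / (1 − e^(−kτ)) = 1 / (1 − e^(−0.01183×84.0)) = 1 / (1 − 0.3702) = 1.588
Loading dose = maintenance dose × R = 242 × 1.588 ≈ 384 mg

384 mg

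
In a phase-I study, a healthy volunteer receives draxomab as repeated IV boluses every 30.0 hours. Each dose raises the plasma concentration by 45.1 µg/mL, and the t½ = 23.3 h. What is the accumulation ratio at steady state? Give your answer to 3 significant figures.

1.69

k = ln 2 / 23.3 = 0.02975 h⁻¹
Fraction remaining after one interval: e^(−kτ) = e^(−0.02975 × 30.0) = 0.4096
R = 1 / (1 − 0.4096) = 1 / 0.5904 ≈ 1.69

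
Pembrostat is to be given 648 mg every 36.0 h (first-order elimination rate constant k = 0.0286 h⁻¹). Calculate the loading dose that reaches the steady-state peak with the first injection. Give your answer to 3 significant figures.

1010 mg

Accumulation ratio R = 1 / (1 − e^(−kτ)) = 1 / (1 − e^(−0.02860×36.0)) = 1 / (1 − 0.3571) = 1.556
Loading dose = maintenance dose × R = 648 × 1.556 ≈ 1010 mg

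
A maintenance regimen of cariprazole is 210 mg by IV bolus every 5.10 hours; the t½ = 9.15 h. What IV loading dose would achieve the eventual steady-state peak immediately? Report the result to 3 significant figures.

655 mg

k = ln 2 / 9.15 = 0.07575 h⁻¹
Accumulation ratio R = 1 / (1 − e^(−kτ)) = 1 / (1 − e^(−0.07575×5.10)) = 1 / (1 − 0.6795) = 3.120
Loading dose = maintenance dose × R = 210 × 3.120 ≈ 655 mg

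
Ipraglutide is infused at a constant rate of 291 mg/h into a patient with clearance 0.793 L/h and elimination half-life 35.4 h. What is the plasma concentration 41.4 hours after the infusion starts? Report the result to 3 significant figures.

204 mg/L

Css = rate / CL = 291 / 0.793 = 367.0 mg/L
k = ln 2 / 35.4 = 0.01958 h⁻¹
C(t) = Css (1 − e^(−kt)) = 367.0 × (1 − e^(−0.8106)) = 367.0 × 0.5554 ≈ 204 mg/L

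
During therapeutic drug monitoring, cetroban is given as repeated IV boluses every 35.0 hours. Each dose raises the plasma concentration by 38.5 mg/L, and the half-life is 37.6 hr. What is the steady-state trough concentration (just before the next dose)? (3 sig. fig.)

k = ln 2 / 37.6 = 0.01843 hr⁻¹
Fraction remaining after one interval: e^(−kτ) = e^(−0.01843 × 35.0) = 0.5245
R = 1 / (1 − 0.5245) = 2.103
Css,max = 38.5 × 2.103 = 80.98 mg/L
Css,min = Css,max × e^(−kτ) = 80.98 × 0.5245 ≈ 42.5 mg/L

42.5 mg/L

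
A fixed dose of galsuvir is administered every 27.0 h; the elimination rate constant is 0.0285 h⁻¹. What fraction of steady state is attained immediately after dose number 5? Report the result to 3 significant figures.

f_n = 1 − e^(−nkτ) = 1 − e^(−5 × 0.02850 × 27.0) = 1 − e^(−3.848) = 1 − 0.02133 ≈ 0.979

0.979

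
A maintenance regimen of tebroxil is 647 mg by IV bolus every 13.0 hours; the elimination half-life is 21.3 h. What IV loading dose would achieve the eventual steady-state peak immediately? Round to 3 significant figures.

k = ln 2 / 21.3 = 0.03254 h⁻¹
Accumulation ratio R = 1 / (1 − e^(−kτ)) = 1 / (1 − e^(−0.03254×13.0)) = 1 / (1 − 0.6550) = 2.899
Loading dose = maintenance dose × R = 647 × 2.899 ≈ 1880 mg

1880 mg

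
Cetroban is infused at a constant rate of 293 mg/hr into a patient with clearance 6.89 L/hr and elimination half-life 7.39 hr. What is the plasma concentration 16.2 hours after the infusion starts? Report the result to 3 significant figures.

33.2 mg/L

Css = rate / CL = 293 / 6.89 = 42.53 mg/L
k = ln 2 / 7.39 = 0.09380 hr⁻¹
C(t) = Css (1 − e^(−kt)) = 42.53 × (1 − e^(−1.519)) = 42.53 × 0.7812 ≈ 33.2 mg/L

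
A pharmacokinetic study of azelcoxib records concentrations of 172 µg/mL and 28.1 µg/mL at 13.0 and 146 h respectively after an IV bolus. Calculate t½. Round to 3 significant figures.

k = ln(C₁/C₂) / (t₂ − t₁) = ln(172/28.1) / (146 − 13.0)
  = 1.812 / 133.0 = 0.01362 h⁻¹
t½ = ln 2 / k = ln 2 / 0.01362 ≈ 50.9 hours

50.9 hours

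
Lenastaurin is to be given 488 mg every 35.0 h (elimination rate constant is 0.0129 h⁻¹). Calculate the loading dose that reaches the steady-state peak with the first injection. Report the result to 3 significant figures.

1340 mg

Accumulation ratio R = 1 / (1 − e^(−kτ)) = 1 / (1 − e^(−0.01290×35.0)) = 1 / (1 − 0.6367) = 2.752
Loading dose = maintenance dose × R = 488 × 2.752 ≈ 1340 mg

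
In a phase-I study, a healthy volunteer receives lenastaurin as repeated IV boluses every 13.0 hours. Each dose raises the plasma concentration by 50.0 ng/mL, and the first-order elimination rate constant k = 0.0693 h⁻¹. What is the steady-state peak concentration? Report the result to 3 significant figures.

Fraction remaining after one interval: e^(−kτ) = e^(−0.06930 × 13.0) = 0.4062
R = 1 / (1 − 0.4062) = 1.684
Css,max = 50.0 × 1.684 ≈ 84.2 ng/mL

84.2 ng/mL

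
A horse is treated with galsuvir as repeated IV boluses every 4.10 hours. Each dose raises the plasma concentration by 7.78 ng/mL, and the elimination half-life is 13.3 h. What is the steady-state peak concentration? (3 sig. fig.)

k = ln 2 / 13.3 = 0.05212 h⁻¹
Fraction remaining after one interval: e^(−kτ) = e^(−0.05212 × 4.10) = 0.8076
R = 1 / (1 − 0.8076) = 5.198
Css,max = 7.78 × 5.198 ≈ 40.4 ng/mL

40.4 ng/mL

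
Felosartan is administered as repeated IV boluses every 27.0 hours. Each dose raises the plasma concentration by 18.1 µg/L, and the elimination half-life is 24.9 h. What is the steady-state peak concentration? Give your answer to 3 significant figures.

k = ln 2 / 24.9 = 0.02784 h⁻¹
Fraction remaining after one interval: e^(−kτ) = e^(−0.02784 × 27.0) = 0.4716
R = 1 / (1 − 0.4716) = 1.893
Css,max = 18.1 × 1.893 ≈ 34.3 µg/L

34.3 µg/L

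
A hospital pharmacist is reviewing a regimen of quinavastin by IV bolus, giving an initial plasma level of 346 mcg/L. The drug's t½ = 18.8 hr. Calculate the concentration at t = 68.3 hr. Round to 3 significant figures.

k = ln 2 / 18.8 = 0.03687 hr⁻¹
68.3 hr is 3.633 half-lives, so C = 346 × (1/2)^3.633 = 346 × 0.08061 ≈ 27.9 mcg/L

27.9 mcg/L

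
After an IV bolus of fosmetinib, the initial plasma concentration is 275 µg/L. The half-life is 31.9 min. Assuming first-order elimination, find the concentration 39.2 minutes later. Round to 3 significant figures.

117 µg/L

k = ln 2 / 31.9 = 0.02173 min⁻¹
C(t) = C₀ e^(−kt) = 275 × e^(−0.02173 × 39.2) = 275 × e^(−0.8518) = 275 × 0.4267 ≈ 117 µg/L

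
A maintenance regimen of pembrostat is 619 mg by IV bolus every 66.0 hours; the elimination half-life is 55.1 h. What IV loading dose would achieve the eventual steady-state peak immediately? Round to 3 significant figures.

k = ln 2 / 55.1 = 0.01258 h⁻¹
Accumulation ratio R = 1 / (1 − e^(−kτ)) = 1 / (1 − e^(−0.01258×66.0)) = 1 / (1 − 0.4359) = 1.773
Loading dose = maintenance dose × R = 619 × 1.773 ≈ 1100 mg

1100 mg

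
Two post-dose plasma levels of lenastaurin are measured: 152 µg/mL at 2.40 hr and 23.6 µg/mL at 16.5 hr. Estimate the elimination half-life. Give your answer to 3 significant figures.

k = ln(C₁/C₂) / (t₂ − t₁) = ln(152/23.6) / (16.5 − 2.40)
  = 1.863 / 14.10 = 0.1321 hr⁻¹
t½ = ln 2 / k = ln 2 / 0.1321 ≈ 5.25 hours

5.25 hours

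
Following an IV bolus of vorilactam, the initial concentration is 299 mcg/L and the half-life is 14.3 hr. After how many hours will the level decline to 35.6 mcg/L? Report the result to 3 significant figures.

43.9 hours

k = ln 2 / 14.3 = 0.04847 hr⁻¹
C(t) = C₀ e^(−kt)  ⇒  t = ln(C₀/C) / k
t = ln(299/35.6) / 0.04847 = 2.128 / 0.04847 ≈ 43.9 hours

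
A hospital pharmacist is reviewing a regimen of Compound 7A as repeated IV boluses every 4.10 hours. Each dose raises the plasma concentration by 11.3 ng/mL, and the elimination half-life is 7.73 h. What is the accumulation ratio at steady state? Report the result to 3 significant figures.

k = ln 2 / 7.73 = 0.08967 h⁻¹
Fraction remaining after one interval: e^(−kτ) = e^(−0.08967 × 4.10) = 0.6924
R = 1 / (1 − 0.6924) = 1 / 0.3076 ≈ 3.25

3.25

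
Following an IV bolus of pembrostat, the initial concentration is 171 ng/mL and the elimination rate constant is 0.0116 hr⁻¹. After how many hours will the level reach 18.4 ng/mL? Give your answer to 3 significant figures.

192 hours

C(t) = C₀ e^(−kt)  ⇒  t = ln(C₀/C) / k
t = ln(171/18.4) / 0.01160 = 2.229 / 0.01160 ≈ 192 hours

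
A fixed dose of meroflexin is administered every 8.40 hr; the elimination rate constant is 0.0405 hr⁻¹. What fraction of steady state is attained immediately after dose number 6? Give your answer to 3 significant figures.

0.870

f_n = 1 − e^(−nkτ) = 1 − e^(−6 × 0.04050 × 8.40) = 1 − e^(−2.041) = 1 − 0.1299 ≈ 0.870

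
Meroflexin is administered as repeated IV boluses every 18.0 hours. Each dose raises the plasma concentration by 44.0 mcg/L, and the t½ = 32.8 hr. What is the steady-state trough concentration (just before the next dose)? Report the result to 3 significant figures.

95.1 mcg/L

k = ln 2 / 32.8 = 0.02113 hr⁻¹
Fraction remaining after one interval: e^(−kτ) = e^(−0.02113 × 18.0) = 0.6836
R = 1 / (1 − 0.6836) = 3.161
Css,max = 44.0 × 3.161 = 139.1 mcg/L
Css,min = Css,max × e^(−kτ) = 139.1 × 0.6836 ≈ 95.1 mcg/L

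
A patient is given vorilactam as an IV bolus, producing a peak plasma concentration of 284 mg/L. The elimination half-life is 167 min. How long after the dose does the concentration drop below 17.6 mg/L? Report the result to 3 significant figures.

670 minutes

k = ln 2 / 167 = 0.004151 min⁻¹
C(t) = C₀ e^(−kt)  ⇒  t = ln(C₀/C) / k
t = ln(284/17.6) / 0.004151 = 2.781 / 0.004151 ≈ 670 minutes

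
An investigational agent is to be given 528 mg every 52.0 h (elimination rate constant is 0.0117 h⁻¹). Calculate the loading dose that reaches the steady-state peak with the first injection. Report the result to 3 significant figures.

Accumulation ratio R = 1 / (1 − e^(−kτ)) = 1 / (1 − e^(−0.01170×52.0)) = 1 / (1 − 0.5442) = 2.194
Loading dose = maintenance dose × R = 528 × 2.194 ≈ 1160 mg

1160 mg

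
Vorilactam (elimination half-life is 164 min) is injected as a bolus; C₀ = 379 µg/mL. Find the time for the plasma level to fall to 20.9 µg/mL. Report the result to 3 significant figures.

686 minutes

k = ln 2 / 164 = 0.004227 min⁻¹
C(t) = C₀ e^(−kt)  ⇒  t = ln(C₀/C) / k
t = ln(379/20.9) / 0.004227 = 2.898 / 0.004227 ≈ 686 minutes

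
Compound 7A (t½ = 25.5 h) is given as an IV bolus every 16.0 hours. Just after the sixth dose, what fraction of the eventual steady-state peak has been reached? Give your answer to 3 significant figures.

k = ln 2 / 25.5 = 0.02718 h⁻¹
f_n = 1 − e^(−nkτ) = 1 − e^(−6 × 0.02718 × 16.0) = 1 − e^(−2.609) = 1 − 0.07357 ≈ 0.926

0.926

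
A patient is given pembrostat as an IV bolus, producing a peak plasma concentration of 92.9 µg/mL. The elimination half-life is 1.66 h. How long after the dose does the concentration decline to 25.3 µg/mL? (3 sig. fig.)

3.12 hours

k = ln 2 / 1.66 = 0.4176 h⁻¹
C(t) = C₀ e^(−kt)  ⇒  t = ln(C₀/C) / k
t = ln(92.9/25.3) / 0.4176 = 1.301 / 0.4176 ≈ 3.12 hours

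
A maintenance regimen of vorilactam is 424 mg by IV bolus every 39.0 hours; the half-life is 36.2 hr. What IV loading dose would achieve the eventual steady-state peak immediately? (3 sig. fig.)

k = ln 2 / 36.2 = 0.01915 hr⁻¹
Accumulation ratio R = 1 / (1 − e^(−kτ)) = 1 / (1 − e^(−0.01915×39.0)) = 1 / (1 − 0.4739) = 1.901
Loading dose = maintenance dose × R = 424 × 1.901 ≈ 806 mg

806 mg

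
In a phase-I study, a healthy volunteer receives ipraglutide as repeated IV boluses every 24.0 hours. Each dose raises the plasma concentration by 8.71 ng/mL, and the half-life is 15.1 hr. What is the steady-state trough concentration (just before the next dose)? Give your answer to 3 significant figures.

4.33 ng/mL

k = ln 2 / 15.1 = 0.04590 hr⁻¹
Fraction remaining after one interval: e^(−kτ) = e^(−0.04590 × 24.0) = 0.3323
R = 1 / (1 − 0.3323) = 1.498
Css,max = 8.71 × 1.498 = 13.04 ng/mL
Css,min = Css,max × e^(−kτ) = 13.04 × 0.3323 ≈ 4.33 ng/mL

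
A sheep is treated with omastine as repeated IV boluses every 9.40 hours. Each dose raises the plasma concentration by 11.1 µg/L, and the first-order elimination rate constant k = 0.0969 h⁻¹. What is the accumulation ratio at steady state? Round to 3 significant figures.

Fraction remaining after one interval: e^(−kτ) = e^(−0.09690 × 9.40) = 0.4022
R = 1 / (1 − 0.4022) = 1 / 0.5978 ≈ 1.67

1.67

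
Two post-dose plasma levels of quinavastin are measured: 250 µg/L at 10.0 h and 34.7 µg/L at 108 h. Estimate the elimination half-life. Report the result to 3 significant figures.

k = ln(C₁/C₂) / (t₂ − t₁) = ln(250/34.7) / (108 − 10.0)
  = 1.975 / 98.00 = 0.02015 h⁻¹
t½ = ln 2 / k = ln 2 / 0.02015 ≈ 34.4 hours

34.4 hours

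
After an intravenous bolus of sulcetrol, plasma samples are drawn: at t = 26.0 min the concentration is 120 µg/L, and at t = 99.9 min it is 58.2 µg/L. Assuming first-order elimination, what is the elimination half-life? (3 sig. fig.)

70.8 minutes

k = ln(C₁/C₂) / (t₂ − t₁) = ln(120/58.2) / (99.9 − 26.0)
  = 0.7236 / 73.90 = 0.009792 min⁻¹
t½ = ln 2 / k = ln 2 / 0.009792 ≈ 70.8 minutes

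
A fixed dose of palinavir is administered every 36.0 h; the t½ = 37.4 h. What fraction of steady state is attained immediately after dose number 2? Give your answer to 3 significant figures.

0.737

k = ln 2 / 37.4 = 0.01853 h⁻¹
f_n = 1 − e^(−nkτ) = 1 − e^(−2 × 0.01853 × 36.0) = 1 − e^(−1.334) = 1 − 0.2633 ≈ 0.737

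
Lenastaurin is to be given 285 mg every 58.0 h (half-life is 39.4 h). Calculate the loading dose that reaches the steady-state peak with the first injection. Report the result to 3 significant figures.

k = ln 2 / 39.4 = 0.01759 h⁻¹
Accumulation ratio R = 1 / (1 − e^(−kτ)) = 1 / (1 − e^(−0.01759×58.0)) = 1 / (1 − 0.3605) = 1.564
Loading dose = maintenance dose × R = 285 × 1.564 ≈ 446 mg

446 mg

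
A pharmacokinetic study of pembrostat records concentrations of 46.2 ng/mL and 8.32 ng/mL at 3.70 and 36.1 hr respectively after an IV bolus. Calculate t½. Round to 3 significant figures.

k = ln(C₁/C₂) / (t₂ − t₁) = ln(46.2/8.32) / (36.1 − 3.70)
  = 1.714 / 32.40 = 0.05291 hr⁻¹
t½ = ln 2 / k = ln 2 / 0.05291 ≈ 13.1 hours

13.1 hours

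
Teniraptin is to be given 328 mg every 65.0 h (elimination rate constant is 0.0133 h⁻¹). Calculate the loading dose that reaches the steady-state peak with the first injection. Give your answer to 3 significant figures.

567 mg

Accumulation ratio R = 1 / (1 − e^(−kτ)) = 1 / (1 − e^(−0.01330×65.0)) = 1 / (1 − 0.4213) = 1.728
Loading dose = maintenance dose × R = 328 × 1.728 ≈ 567 mg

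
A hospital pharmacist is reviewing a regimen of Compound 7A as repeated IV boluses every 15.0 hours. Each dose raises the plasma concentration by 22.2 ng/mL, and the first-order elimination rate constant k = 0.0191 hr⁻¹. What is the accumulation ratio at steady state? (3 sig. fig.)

Fraction remaining after one interval: e^(−kτ) = e^(−0.01910 × 15.0) = 0.7509
R = 1 / (1 − 0.7509) = 1 / 0.2491 ≈ 4.01

4.01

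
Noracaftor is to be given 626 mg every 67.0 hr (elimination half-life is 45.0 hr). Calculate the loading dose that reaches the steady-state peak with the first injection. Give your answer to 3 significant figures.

972 mg

k = ln 2 / 45.0 = 0.01540 hr⁻¹
Accumulation ratio R = 1 / (1 − e^(−kτ)) = 1 / (1 − e^(−0.01540×67.0)) = 1 / (1 − 0.3563) = 1.553
Loading dose = maintenance dose × R = 626 × 1.553 ≈ 972 mg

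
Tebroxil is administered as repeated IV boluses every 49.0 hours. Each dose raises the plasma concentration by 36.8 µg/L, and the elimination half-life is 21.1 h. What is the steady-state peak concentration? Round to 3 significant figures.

46.0 µg/L

k = ln 2 / 21.1 = 0.03285 h⁻¹
Fraction remaining after one interval: e^(−kτ) = e^(−0.03285 × 49.0) = 0.2000
R = 1 / (1 − 0.2000) = 1.250
Css,max = 36.8 × 1.250 ≈ 46.0 µg/L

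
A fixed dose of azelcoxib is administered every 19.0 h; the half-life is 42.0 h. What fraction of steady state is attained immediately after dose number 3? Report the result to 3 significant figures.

0.610

k = ln 2 / 42.0 = 0.01650 h⁻¹
f_n = 1 − e^(−nkτ) = 1 − e^(−3 × 0.01650 × 19.0) = 1 − e^(−0.9407) = 1 − 0.3904 ≈ 0.610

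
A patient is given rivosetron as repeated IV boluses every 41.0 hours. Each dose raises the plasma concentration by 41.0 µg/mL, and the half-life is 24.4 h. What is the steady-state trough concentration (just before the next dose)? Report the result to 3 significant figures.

18.6 µg/mL

k = ln 2 / 24.4 = 0.02841 h⁻¹
Fraction remaining after one interval: e^(−kτ) = e^(−0.02841 × 41.0) = 0.3120
R = 1 / (1 − 0.3120) = 1.454
Css,max = 41.0 × 1.454 = 59.59 µg/mL
Css,min = Css,max × e^(−kτ) = 59.59 × 0.3120 ≈ 18.6 µg/mL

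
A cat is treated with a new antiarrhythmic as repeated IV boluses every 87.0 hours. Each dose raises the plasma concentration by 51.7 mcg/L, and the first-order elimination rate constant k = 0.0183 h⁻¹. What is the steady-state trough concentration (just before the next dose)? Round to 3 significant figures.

Fraction remaining after one interval: e^(−kτ) = e^(−0.01830 × 87.0) = 0.2035
R = 1 / (1 − 0.2035) = 1.255
Css,max = 51.7 × 1.255 = 64.91 mcg/L
Css,min = Css,max × e^(−kτ) = 64.91 × 0.2035 ≈ 13.2 mcg/L

13.2 mcg/L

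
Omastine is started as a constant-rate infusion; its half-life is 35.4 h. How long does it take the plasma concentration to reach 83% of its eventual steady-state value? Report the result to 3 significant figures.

k = ln 2 / 35.4 = 0.01958 h⁻¹
f = 1 − e^(−kt)  ⇒  t = −ln(1 − f) / k
t = −ln(1 − 0.83) / 0.01958 = 1.772 / 0.01958 ≈ 90.5 hours

90.5 hours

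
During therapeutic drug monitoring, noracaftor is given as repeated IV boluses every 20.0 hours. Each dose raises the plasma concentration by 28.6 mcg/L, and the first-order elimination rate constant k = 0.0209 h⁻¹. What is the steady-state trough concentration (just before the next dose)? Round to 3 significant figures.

55.1 mcg/L

Fraction remaining after one interval: e^(−kτ) = e^(−0.02090 × 20.0) = 0.6584
R = 1 / (1 − 0.6584) = 2.927
Css,max = 28.6 × 2.927 = 83.71 mcg/L
Css,min = Css,max × e^(−kτ) = 83.71 × 0.6584 ≈ 55.1 mcg/L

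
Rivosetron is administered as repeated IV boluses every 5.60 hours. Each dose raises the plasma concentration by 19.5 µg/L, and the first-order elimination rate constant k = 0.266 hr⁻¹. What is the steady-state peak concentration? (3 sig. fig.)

25.2 µg/L

Fraction remaining after one interval: e^(−kτ) = e^(−0.2660 × 5.60) = 0.2255
R = 1 / (1 − 0.2255) = 1.291
Css,max = 19.5 × 1.291 ≈ 25.2 µg/L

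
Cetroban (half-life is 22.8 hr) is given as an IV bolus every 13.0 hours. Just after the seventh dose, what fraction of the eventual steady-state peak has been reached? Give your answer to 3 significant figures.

0.937

k = ln 2 / 22.8 = 0.03040 hr⁻¹
f_n = 1 − e^(−nkτ) = 1 − e^(−7 × 0.03040 × 13.0) = 1 − e^(−2.767) = 1 − 0.06288 ≈ 0.937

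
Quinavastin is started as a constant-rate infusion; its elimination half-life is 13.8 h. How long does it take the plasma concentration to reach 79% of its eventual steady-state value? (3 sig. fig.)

31.1 hours

k = ln 2 / 13.8 = 0.05023 h⁻¹
f = 1 − e^(−kt)  ⇒  t = −ln(1 − f) / k
t = −ln(1 − 0.79) / 0.05023 = 1.561 / 0.05023 ≈ 31.1 hours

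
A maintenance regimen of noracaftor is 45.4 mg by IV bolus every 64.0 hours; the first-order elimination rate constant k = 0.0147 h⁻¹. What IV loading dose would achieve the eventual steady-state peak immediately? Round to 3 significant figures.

Accumulation ratio R = 1 / (1 − e^(−kτ)) = 1 / (1 − e^(−0.01470×64.0)) = 1 / (1 − 0.3903) = 1.640
Loading dose = maintenance dose × R = 45.4 × 1.640 ≈ 74.5 mg

74.5 mg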